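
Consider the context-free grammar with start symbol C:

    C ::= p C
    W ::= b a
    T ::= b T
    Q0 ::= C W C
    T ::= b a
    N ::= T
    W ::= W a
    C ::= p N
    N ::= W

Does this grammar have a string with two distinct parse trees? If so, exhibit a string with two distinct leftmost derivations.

Ambiguous

Witness: p b a

Derivation 1: C ⇒ p N ⇒ p T ⇒ p b a
Derivation 2: C ⇒ p N ⇒ p W ⇒ p b a

Two distinct leftmost derivations for the same string.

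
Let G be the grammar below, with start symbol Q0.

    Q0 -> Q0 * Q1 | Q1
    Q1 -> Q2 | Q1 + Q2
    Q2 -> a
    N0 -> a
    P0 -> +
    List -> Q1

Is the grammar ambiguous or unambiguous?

Unambiguous

Only Q0, Q1, Q2 are reachable from Q0; ignoring the rest: This is a standard precedence ladder (Q0 over Q1 over Q2), with each level left-recursive on its own operator ('*' at Q0, '+' at Q1). That structure is LR(1), hence unambiguous.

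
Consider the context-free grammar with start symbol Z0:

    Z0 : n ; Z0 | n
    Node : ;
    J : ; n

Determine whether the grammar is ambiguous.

Unambiguous

(Node, J are unreachable from Z0, so their rules don't affect L(Z0).) Right-recursive list with a separator: after each atom, whether the separator follows determines the rule. One parse per string.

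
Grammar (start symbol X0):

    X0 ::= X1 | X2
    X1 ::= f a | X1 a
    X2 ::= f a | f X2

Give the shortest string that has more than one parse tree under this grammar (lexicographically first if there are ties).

f a

length 2: f a has 2 parse trees

Two derivations of f a:
  X0 ⇒ X1 ⇒ f a
  X0 ⇒ X2 ⇒ f a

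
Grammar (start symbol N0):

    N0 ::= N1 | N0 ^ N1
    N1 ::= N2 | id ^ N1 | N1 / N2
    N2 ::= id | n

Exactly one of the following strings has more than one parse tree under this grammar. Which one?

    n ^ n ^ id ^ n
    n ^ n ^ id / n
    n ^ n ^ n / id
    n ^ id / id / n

n ^ n ^ id ^ n

n ^ n ^ id ^ n: 2 trees
n ^ n ^ id / n: 1 tree
n ^ n ^ n / id: 1 tree
n ^ id / id / n: 1 tree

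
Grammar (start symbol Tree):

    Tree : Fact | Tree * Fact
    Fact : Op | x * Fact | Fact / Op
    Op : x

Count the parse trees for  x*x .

2

Parse trees for x*x:
  [Tree [Fact x * [Fact [Op x]]]]
  [Tree [Tree [Fact [Op x]]] * [Fact [Op x]]]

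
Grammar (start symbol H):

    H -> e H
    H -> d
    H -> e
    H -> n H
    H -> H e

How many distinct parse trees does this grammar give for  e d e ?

Parse trees for e d e:
  [H e [H [H d] e]]
  [H [H e [H d]] e]

2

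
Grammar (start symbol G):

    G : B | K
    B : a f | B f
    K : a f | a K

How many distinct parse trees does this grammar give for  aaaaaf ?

1

Parse trees for aaaaaf:
  [G [K a [K a [K a [K a [K a f]]]]]]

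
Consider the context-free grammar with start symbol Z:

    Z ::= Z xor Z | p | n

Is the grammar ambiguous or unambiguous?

Witness: n xor n xor n

Derivation 1: Z ⇒ Z xor Z ⇒ Z xor Z xor Z ⇒ n xor Z xor Z ⇒ n xor n xor Z ⇒ n xor n xor n
Derivation 2: Z ⇒ Z xor Z ⇒ n xor Z ⇒ n xor Z xor Z ⇒ n xor n xor Z ⇒ n xor n xor n

Two distinct leftmost derivations for the same string.

Ambiguous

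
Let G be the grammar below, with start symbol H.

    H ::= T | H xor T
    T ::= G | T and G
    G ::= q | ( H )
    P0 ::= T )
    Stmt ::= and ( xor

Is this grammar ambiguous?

Unambiguous

Only H, T, G are reachable from H; ignoring the rest: This is a standard precedence ladder (H over T over G), with each level left-recursive on its own operator ('xor' at H, 'and' at T). That structure is LR(1), hence unambiguous.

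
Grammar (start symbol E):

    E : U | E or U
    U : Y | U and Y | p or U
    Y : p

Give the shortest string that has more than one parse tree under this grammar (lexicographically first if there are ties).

length 1: no string has ≥2 trees
length 3: p or p has 2 parse trees

Two derivations of p or p:
  E ⇒ U ⇒ p or U ⇒ p or Y ⇒ p or p
  E ⇒ E or U ⇒ U or U ⇒ Y or U ⇒ p or U ⇒ p or Y ⇒ p or p

p or p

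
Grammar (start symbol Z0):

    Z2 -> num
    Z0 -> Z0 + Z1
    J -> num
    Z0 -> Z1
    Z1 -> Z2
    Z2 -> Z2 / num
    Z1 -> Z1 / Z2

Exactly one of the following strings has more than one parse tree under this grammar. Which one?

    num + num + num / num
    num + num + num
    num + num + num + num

num + num + num / num

num + num + num / num: 2 trees
num + num + num: 1 tree
num + num + num + num: 1 tree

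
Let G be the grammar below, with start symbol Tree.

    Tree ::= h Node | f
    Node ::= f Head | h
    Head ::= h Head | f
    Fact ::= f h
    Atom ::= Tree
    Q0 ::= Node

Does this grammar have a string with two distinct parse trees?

Unambiguous

Only Tree, Node, Head are reachable from Tree; ignoring the rest: The reachable rules are right-linear with at most one rule per (nonterminal, next-terminal) pair. Each input token forces the next rule, so parsing is deterministic.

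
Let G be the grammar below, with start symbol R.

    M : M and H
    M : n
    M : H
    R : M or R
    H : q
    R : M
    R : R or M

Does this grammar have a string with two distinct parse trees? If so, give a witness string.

Witness: n or n

Derivation 1: R ⇒ M or R ⇒ n or R ⇒ n or M ⇒ n or n
Derivation 2: R ⇒ R or M ⇒ M or M ⇒ n or M ⇒ n or n

Two distinct leftmost derivations for the same string.

Ambiguous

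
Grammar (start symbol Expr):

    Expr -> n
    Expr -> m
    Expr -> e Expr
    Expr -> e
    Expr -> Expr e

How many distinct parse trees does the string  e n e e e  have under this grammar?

Parse trees for e n e e e:
  [Expr e [Expr [Expr [Expr [Expr n] e] e] e]]
  [Expr [Expr e [Expr [Expr [Expr n] e] e]] e]
  [Expr [Expr [Expr e [Expr [Expr n] e]] e] e]
  [Expr [Expr [Expr [Expr e [Expr n]] e] e] e]

4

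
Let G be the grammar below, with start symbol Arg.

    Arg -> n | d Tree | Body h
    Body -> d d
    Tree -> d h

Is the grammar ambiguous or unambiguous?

Witness: d d h

Derivation 1: Arg ⇒ d Tree ⇒ d d h
Derivation 2: Arg ⇒ Body h ⇒ d d h

Two distinct leftmost derivations for the same string.

Ambiguous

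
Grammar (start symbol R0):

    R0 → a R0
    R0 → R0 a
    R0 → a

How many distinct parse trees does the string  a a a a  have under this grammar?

Parse trees for a a a a:
  [R0 a [R0 a [R0 a [R0 a]]]]
  [R0 a [R0 a [R0 [R0 a] a]]]
  [R0 a [R0 [R0 a [R0 a]] a]]
  [R0 a [R0 [R0 [R0 a] a] a]]
  [R0 [R0 a [R0 a [R0 a]]] a]
  [R0 [R0 a [R0 [R0 a] a]] a]
  [R0 [R0 [R0 a [R0 a]] a] a]
  [R0 [R0 [R0 [R0 a] a] a] a]

8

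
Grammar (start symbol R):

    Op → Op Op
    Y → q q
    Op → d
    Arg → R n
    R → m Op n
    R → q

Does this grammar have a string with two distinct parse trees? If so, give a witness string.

Ambiguous

Witness: m d d d n

Derivation 1: R ⇒ m Op n ⇒ m Op Op n ⇒ m Op Op Op n ⇒ m d Op Op n ⇒ m d d Op n ⇒ m d d d n
Derivation 2: R ⇒ m Op n ⇒ m Op Op n ⇒ m d Op n ⇒ m d Op Op n ⇒ m d d Op n ⇒ m d d d n

Two distinct leftmost derivations for the same string.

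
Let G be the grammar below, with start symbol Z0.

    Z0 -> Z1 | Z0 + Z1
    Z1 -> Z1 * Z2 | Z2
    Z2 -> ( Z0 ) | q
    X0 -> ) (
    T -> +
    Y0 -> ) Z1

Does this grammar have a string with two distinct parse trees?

Unambiguous

Only Z0, Z1, Z2 are reachable from Z0; ignoring the rest: This is a standard precedence ladder (Z0 over Z1 over Z2), with each level left-recursive on its own operator ('+' at Z0, '*' at Z1). That structure is LR(1), hence unambiguous.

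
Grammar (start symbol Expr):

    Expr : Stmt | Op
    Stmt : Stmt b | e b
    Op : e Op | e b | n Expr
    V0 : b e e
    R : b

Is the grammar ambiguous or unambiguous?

Witness: e b

Derivation 1: Expr ⇒ Stmt ⇒ e b
Derivation 2: Expr ⇒ Op ⇒ e b

Two distinct leftmost derivations for the same string.

Ambiguous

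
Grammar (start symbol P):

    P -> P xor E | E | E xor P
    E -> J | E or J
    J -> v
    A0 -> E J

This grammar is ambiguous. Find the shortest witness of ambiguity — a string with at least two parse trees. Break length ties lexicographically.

v xor v

length 1: no string has ≥2 trees
length 3: v xor v has 2 parse trees

Two derivations of v xor v:
  P ⇒ P xor E ⇒ E xor E ⇒ J xor E ⇒ v xor E ⇒ v xor J ⇒ v xor v
  P ⇒ E xor P ⇒ J xor P ⇒ v xor P ⇒ v xor E ⇒ v xor J ⇒ v xor v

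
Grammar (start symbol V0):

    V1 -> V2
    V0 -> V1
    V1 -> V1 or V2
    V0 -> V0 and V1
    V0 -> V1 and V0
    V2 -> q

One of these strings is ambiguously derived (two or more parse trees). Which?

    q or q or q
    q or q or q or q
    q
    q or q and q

q or q and q

q or q or q: 1 tree
q or q or q or q: 1 tree
q: 1 tree
q or q and q: 2 trees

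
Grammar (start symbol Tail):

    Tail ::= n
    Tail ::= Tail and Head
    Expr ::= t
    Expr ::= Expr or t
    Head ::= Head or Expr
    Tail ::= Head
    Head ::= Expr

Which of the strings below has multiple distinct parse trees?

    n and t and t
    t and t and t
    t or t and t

t or t and t

n and t and t: 1 tree
t and t and t: 1 tree
t or t and t: 2 trees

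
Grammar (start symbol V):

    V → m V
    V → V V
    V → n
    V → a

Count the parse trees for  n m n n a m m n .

28

Parse trees for n m n n a m m n (showing first 6 of 28):
  [V [V n] [V m [V [V n] [V [V n] [V [V a] [V m [V m [V n]]]]]]]]
  [V [V n] [V m [V [V n] [V [V [V n] [V a]] [V m [V m [V n]]]]]]]
  [V [V n] [V m [V [V [V n] [V n]] [V [V a] [V m [V m [V n]]]]]]]
  [V [V n] [V m [V [V [V n] [V [V n] [V a]]] [V m [V m [V n]]]]]]
  [V [V n] [V m [V [V [V [V n] [V n]] [V a]] [V m [V m [V n]]]]]]
  [V [V n] [V [V m [V n]] [V [V n] [V [V a] [V m [V m [V n]]]]]]]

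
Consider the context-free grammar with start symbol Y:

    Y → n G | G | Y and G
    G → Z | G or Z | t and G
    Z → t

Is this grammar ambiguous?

Ambiguous

Witness: t and t

Derivation 1: Y ⇒ G ⇒ t and G ⇒ t and Z ⇒ t and t
Derivation 2: Y ⇒ Y and G ⇒ G and G ⇒ Z and G ⇒ t and G ⇒ t and Z ⇒ t and t

Two distinct leftmost derivations for the same string.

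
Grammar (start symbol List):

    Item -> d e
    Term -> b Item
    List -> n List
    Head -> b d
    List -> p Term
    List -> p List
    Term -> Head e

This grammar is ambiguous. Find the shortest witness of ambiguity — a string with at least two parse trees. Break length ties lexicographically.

p b d e

length 4: p b d e has 2 parse trees

Two derivations of p b d e:
  List ⇒ p Term ⇒ p b Item ⇒ p b d e
  List ⇒ p Term ⇒ p Head e ⇒ p b d e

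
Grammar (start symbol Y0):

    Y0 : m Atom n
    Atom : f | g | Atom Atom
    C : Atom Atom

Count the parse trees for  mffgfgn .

14

Parse trees for mffgfgn (showing first 6 of 14):
  [Y0 m [Atom [Atom f] [Atom [Atom f] [Atom [Atom g] [Atom [Atom f] [Atom g]]]]] n]
  [Y0 m [Atom [Atom f] [Atom [Atom f] [Atom [Atom [Atom g] [Atom f]] [Atom g]]]] n]
  [Y0 m [Atom [Atom f] [Atom [Atom [Atom f] [Atom g]] [Atom [Atom f] [Atom g]]]] n]
  [Y0 m [Atom [Atom f] [Atom [Atom [Atom f] [Atom [Atom g] [Atom f]]] [Atom g]]] n]
  [Y0 m [Atom [Atom f] [Atom [Atom [Atom [Atom f] [Atom g]] [Atom f]] [Atom g]]] n]
  [Y0 m [Atom [Atom [Atom f] [Atom f]] [Atom [Atom g] [Atom [Atom f] [Atom g]]]] n]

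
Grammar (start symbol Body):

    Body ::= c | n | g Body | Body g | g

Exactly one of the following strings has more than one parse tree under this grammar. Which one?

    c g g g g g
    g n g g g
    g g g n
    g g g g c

c g g g g g: 1 tree
g n g g g: 4 trees
g g g n: 1 tree
g g g g c: 1 tree

g n g g g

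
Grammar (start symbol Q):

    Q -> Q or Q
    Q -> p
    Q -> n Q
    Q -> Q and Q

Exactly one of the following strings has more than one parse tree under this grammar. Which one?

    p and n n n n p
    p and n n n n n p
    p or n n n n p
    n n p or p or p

n n p or p or p

p and n n n n p: 1 tree
p and n n n n n p: 1 tree
p or n n n n p: 1 tree
n n p or p or p: 9 trees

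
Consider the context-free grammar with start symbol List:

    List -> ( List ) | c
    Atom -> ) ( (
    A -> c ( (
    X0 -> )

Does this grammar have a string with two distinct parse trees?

Unambiguous

(Atom, A, X0 are unreachable from List, so their rules don't affect L(List).) Each string is a nest of matched brackets around a single atom. An opening bracket forces the recursive rule; an atom forces the base rule.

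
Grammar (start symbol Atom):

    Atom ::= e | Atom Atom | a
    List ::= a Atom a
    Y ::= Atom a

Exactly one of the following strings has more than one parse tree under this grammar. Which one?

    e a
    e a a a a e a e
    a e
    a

e a: 1 tree
e a a a a e a e: 429 trees
a e: 1 tree
a: 1 tree

e a a a a e a e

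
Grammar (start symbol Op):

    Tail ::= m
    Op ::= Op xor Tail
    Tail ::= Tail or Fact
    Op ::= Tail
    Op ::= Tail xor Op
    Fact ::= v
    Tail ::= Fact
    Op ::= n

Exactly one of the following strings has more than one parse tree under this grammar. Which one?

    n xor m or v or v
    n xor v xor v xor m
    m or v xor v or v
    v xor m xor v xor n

n xor m or v or v: 1 tree
n xor v xor v xor m: 1 tree
m or v xor v or v: 2 trees
v xor m xor v xor n: 1 tree

m or v xor v or v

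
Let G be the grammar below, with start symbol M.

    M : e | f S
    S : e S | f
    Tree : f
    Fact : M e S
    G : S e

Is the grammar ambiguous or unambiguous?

Unambiguous

(Tree, Fact, G are unreachable from M, so their rules don't affect L(M).) Each reachable nonterminal has at most one production per leading terminal, and all productions are right-linear; the derivation is determined token-by-token.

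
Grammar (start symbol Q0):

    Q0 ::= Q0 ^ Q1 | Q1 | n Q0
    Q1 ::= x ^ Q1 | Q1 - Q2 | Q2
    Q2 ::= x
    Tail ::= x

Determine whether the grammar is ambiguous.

Witness: x ^ x

Derivation 1: Q0 ⇒ Q0 ^ Q1 ⇒ Q1 ^ Q1 ⇒ Q2 ^ Q1 ⇒ x ^ Q1 ⇒ x ^ Q2 ⇒ x ^ x
Derivation 2: Q0 ⇒ Q1 ⇒ x ^ Q1 ⇒ x ^ Q2 ⇒ x ^ x

Two distinct leftmost derivations for the same string.

Ambiguous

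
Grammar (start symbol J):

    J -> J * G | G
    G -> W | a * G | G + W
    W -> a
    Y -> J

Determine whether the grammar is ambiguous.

Ambiguous

Witness: a * a

Derivation 1: J ⇒ J * G ⇒ G * G ⇒ W * G ⇒ a * G ⇒ a * W ⇒ a * a
Derivation 2: J ⇒ G ⇒ a * G ⇒ a * W ⇒ a * a

Two distinct leftmost derivations for the same string.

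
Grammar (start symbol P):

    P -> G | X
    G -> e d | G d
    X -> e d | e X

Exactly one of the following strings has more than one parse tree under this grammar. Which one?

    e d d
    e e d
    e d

e d d: 1 tree
e e d: 1 tree
e d: 2 trees

e d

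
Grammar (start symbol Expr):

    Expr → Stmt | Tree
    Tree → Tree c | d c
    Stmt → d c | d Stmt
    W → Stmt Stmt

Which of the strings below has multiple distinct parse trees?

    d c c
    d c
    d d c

d c

d c c: 1 tree
d c: 2 trees
d d c: 1 tree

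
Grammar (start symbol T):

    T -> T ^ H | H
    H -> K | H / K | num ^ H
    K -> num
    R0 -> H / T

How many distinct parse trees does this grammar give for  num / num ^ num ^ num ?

Parse trees for num / num ^ num ^ num:
  [T [T [H [H [K num]] / [K num]]] ^ [H num ^ [H [K num]]]]
  [T [T [T [H [H [K num]] / [K num]]] ^ [H [K num]]] ^ [H [K num]]]

2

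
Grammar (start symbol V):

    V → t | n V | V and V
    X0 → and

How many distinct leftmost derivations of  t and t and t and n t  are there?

5

Parse trees for t and t and t and n t:
  [V [V t] and [V [V t] and [V [V t] and [V n [V t]]]]]
  [V [V t] and [V [V [V t] and [V t]] and [V n [V t]]]]
  [V [V [V t] and [V t]] and [V [V t] and [V n [V t]]]]
  [V [V [V t] and [V [V t] and [V t]]] and [V n [V t]]]
  [V [V [V [V t] and [V t]] and [V t]] and [V n [V t]]]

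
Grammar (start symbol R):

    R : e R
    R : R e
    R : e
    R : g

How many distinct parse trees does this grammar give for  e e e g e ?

Parse trees for e e e g e:
  [R e [R e [R e [R [R g] e]]]]
  [R e [R e [R [R e [R g]] e]]]
  [R e [R [R e [R e [R g]]] e]]
  [R [R e [R e [R e [R g]]]] e]

4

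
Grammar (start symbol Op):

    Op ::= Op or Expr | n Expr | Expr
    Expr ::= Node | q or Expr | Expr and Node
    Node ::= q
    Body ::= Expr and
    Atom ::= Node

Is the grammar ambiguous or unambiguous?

Ambiguous

Witness: q or q

Derivation 1: Op ⇒ Op or Expr ⇒ Expr or Expr ⇒ Node or Expr ⇒ q or Expr ⇒ q or Node ⇒ q or q
Derivation 2: Op ⇒ Expr ⇒ q or Expr ⇒ q or Node ⇒ q or q

Two distinct leftmost derivations for the same string.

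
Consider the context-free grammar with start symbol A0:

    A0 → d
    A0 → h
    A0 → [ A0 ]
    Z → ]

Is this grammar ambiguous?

Unambiguous

(Z is unreachable from A0, so its rules don't affect L(A0).) Each string is a nest of matched brackets around a single atom. An opening bracket forces the recursive rule; an atom forces the base rule.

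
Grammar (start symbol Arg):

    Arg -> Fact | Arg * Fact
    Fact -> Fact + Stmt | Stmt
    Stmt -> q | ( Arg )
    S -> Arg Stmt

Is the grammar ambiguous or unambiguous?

Only Arg, Fact, Stmt are reachable from Arg; ignoring the rest: This is a standard precedence ladder (Arg over Fact over Stmt), with each level left-recursive on its own operator ('*' at Arg, '+' at Fact). That structure is LR(1), hence unambiguous.

Unambiguous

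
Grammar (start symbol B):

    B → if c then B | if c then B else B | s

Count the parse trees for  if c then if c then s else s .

Parse trees for if c then if c then s else s:
  [B if c then [B if c then [B s] else [B s]]]
  [B if c then [B if c then [B s]] else [B s]]

2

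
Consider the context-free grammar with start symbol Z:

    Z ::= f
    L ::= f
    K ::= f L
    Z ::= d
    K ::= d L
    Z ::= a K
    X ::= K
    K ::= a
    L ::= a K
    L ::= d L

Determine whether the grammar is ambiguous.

Unambiguous

(X is unreachable from Z, so its rules don't affect L(Z).) The reachable rules are right-linear with at most one rule per (nonterminal, next-terminal) pair. Each input token forces the next rule, so parsing is deterministic.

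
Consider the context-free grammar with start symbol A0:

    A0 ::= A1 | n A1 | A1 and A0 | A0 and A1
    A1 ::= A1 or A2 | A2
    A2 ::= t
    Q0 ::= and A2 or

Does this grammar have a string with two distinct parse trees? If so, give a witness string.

Witness: t and t

Derivation 1: A0 ⇒ A1 and A0 ⇒ A2 and A0 ⇒ t and A0 ⇒ t and A1 ⇒ t and A2 ⇒ t and t
Derivation 2: A0 ⇒ A0 and A1 ⇒ A1 and A1 ⇒ A2 and A1 ⇒ t and A1 ⇒ t and A2 ⇒ t and t

Two distinct leftmost derivations for the same string.

Ambiguous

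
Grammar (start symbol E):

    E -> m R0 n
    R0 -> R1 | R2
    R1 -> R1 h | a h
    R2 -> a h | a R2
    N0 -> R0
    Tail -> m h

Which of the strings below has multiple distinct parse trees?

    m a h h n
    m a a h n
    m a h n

m a h h n: 1 tree
m a a h n: 1 tree
m a h n: 2 trees

m a h n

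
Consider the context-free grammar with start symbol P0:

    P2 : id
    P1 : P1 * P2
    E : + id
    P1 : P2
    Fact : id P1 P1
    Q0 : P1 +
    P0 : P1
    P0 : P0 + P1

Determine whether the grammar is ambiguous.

Only P0, P1, P2 are reachable from P0; ignoring the rest: P0 → P0 + P1 | P1  ;  P1 → P1 * P2 | P2  — a left-associative chain with P2 at the bottom. Each string factors uniquely by precedence.

Unambiguous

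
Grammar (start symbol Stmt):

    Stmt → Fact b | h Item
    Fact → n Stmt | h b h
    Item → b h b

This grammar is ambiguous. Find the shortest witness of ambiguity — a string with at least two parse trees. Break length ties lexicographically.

length 4: h b h b has 2 parse trees

Two derivations of h b h b:
  Stmt ⇒ Fact b ⇒ h b h b
  Stmt ⇒ h Item ⇒ h b h b

h b h b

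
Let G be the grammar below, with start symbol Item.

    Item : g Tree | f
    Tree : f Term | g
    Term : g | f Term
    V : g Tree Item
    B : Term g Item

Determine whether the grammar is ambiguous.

Only Item, Tree, Term are reachable from Item; ignoring the rest: Restricted to the reachable nonterminals, every rule has the form A → t or A → t B, and no two rules for the same A share a first terminal. The grammar encodes a DFA — one run per string.

Unambiguous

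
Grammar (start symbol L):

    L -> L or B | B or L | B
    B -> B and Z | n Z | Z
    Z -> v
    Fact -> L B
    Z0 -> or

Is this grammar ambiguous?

Ambiguous

Witness: v or v

Derivation 1: L ⇒ L or B ⇒ B or B ⇒ Z or B ⇒ v or B ⇒ v or Z ⇒ v or v
Derivation 2: L ⇒ B or L ⇒ Z or L ⇒ v or L ⇒ v or B ⇒ v or Z ⇒ v or v

Two distinct leftmost derivations for the same string.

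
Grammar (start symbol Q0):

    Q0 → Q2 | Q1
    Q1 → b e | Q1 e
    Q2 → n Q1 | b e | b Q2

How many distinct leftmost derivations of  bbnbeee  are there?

1

Parse trees for bbnbeee:
  [Q0 [Q2 b [Q2 b [Q2 n [Q1 [Q1 [Q1 b e] e] e]]]]]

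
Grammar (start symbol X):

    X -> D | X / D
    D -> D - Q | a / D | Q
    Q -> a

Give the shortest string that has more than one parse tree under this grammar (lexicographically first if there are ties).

a / a

length 1: no string has ≥2 trees
length 3: a / a has 2 parse trees

Two derivations of a / a:
  X ⇒ D ⇒ a / D ⇒ a / Q ⇒ a / a
  X ⇒ X / D ⇒ D / D ⇒ Q / D ⇒ a / D ⇒ a / Q ⇒ a / a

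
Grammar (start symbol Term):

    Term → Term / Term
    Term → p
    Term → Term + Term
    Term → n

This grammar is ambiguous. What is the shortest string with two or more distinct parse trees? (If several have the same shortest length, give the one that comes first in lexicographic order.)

n + n + n

length 1: no string has ≥2 trees
length 3: no string has ≥2 trees
length 5: n + n + n has 2 parse trees

Two derivations of n + n + n:
  Term ⇒ Term + Term ⇒ Term + Term + Term ⇒ n + Term + Term ⇒ n + n + Term ⇒ n + n + n
  Term ⇒ Term + Term ⇒ n + Term ⇒ n + Term + Term ⇒ n + n + Term ⇒ n + n + n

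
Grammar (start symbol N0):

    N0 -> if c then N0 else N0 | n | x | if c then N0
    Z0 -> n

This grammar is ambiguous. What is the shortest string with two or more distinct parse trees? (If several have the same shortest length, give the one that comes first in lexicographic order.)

if c then if c then n else n

length 1: no string has ≥2 trees
length 4: no string has ≥2 trees
length 6: no string has ≥2 trees
length 7: no string has ≥2 trees
length 9: if c then if c then n else n has 2 parse trees

Two derivations of if c then if c then n else n:
  N0 ⇒ if c then N0 else N0 ⇒ if c then if c then N0 else N0 ⇒ if c then if c then n else N0 ⇒ if c then if c then n else n
  N0 ⇒ if c then N0 ⇒ if c then if c then N0 else N0 ⇒ if c then if c then n else N0 ⇒ if c then if c then n else n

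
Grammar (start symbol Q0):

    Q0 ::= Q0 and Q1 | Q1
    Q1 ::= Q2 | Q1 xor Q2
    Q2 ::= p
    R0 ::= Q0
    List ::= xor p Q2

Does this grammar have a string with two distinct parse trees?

(R0, List are unreachable from Q0, so their rules don't affect L(Q0).) The grammar is stratified — Q0 handles 'and' (left-recursive), Q1 handles 'xor', Q2 atoms. Each operator has a fixed associativity and precedence level, so every string has one parse.

Unambiguous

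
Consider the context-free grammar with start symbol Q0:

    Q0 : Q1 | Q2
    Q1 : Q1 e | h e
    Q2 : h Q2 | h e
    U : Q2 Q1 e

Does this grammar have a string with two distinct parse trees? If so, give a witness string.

Witness: h e

Derivation 1: Q0 ⇒ Q1 ⇒ h e
Derivation 2: Q0 ⇒ Q2 ⇒ h e

Two distinct leftmost derivations for the same string.

Ambiguous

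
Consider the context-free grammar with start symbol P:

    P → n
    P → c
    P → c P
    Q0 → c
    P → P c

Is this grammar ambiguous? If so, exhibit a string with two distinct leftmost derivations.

Ambiguous

Witness: c c

Derivation 1: P ⇒ c P ⇒ c c
Derivation 2: P ⇒ P c ⇒ c c

Two distinct leftmost derivations for the same string.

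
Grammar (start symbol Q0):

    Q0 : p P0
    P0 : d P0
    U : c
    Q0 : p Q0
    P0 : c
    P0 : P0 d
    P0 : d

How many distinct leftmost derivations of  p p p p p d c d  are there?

2

Parse trees for p p p p p d c d:
  [Q0 p [Q0 p [Q0 p [Q0 p [Q0 p [P0 d [P0 [P0 c] d]]]]]]]
  [Q0 p [Q0 p [Q0 p [Q0 p [Q0 p [P0 [P0 d [P0 c]] d]]]]]]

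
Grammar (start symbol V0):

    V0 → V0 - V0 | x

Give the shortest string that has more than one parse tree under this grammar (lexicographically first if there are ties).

x - x - x

length 1: no string has ≥2 trees
length 3: no string has ≥2 trees
length 5: x - x - x has 2 parse trees

Two derivations of x - x - x:
  V0 ⇒ V0 - V0 ⇒ V0 - V0 - V0 ⇒ x - V0 - V0 ⇒ x - x - V0 ⇒ x - x - x
  V0 ⇒ V0 - V0 ⇒ x - V0 ⇒ x - V0 - V0 ⇒ x - x - V0 ⇒ x - x - x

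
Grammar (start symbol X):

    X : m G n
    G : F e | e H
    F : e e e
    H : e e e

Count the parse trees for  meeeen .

Parse trees for meeeen:
  [X m [G [F e e e] e] n]
  [X m [G e [H e e e]] n]

2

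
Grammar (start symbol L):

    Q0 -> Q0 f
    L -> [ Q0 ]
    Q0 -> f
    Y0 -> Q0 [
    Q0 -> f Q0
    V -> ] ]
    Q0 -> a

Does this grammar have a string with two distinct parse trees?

Witness: [ f f ]

Derivation 1: L ⇒ [ Q0 ] ⇒ [ Q0 f ] ⇒ [ f f ]
Derivation 2: L ⇒ [ Q0 ] ⇒ [ f Q0 ] ⇒ [ f f ]

Two distinct leftmost derivations for the same string.

Ambiguous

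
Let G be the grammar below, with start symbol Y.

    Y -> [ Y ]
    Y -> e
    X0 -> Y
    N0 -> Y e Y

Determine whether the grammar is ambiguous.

Unambiguous

Only Y is reachable from Y; ignoring the rest: Each string is a nest of matched brackets around a single atom. An opening bracket forces the recursive rule; an atom forces the base rule.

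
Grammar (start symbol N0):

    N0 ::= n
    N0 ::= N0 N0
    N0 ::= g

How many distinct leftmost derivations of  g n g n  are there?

5

Parse trees for g n g n:
  [N0 [N0 g] [N0 [N0 n] [N0 [N0 g] [N0 n]]]]
  [N0 [N0 g] [N0 [N0 [N0 n] [N0 g]] [N0 n]]]
  [N0 [N0 [N0 g] [N0 n]] [N0 [N0 g] [N0 n]]]
  [N0 [N0 [N0 g] [N0 [N0 n] [N0 g]]] [N0 n]]
  [N0 [N0 [N0 [N0 g] [N0 n]] [N0 g]] [N0 n]]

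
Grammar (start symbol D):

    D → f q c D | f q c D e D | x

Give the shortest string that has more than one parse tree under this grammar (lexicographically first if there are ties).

length 1: no string has ≥2 trees
length 4: no string has ≥2 trees
length 6: no string has ≥2 trees
length 7: no string has ≥2 trees
length 9: f q c f q c x e x has 2 parse trees

Two derivations of f q c f q c x e x:
  D ⇒ f q c D ⇒ f q c f q c D e D ⇒ f q c f q c x e D ⇒ f q c f q c x e x
  D ⇒ f q c D e D ⇒ f q c f q c D e D ⇒ f q c f q c x e D ⇒ f q c f q c x e x

f q c f q c x e x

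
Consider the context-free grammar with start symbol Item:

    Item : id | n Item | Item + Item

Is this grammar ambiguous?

Ambiguous

Witness: n id + id

Derivation 1: Item ⇒ n Item ⇒ n Item + Item ⇒ n id + Item ⇒ n id + id
Derivation 2: Item ⇒ Item + Item ⇒ n Item + Item ⇒ n id + Item ⇒ n id + id

Two distinct leftmost derivations for the same string.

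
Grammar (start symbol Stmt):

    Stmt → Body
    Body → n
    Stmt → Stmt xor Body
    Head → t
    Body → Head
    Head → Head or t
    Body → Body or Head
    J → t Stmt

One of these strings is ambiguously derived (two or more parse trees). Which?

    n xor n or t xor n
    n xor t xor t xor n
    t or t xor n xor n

n xor n or t xor n: 1 tree
n xor t xor t xor n: 1 tree
t or t xor n xor n: 2 trees

t or t xor n xor n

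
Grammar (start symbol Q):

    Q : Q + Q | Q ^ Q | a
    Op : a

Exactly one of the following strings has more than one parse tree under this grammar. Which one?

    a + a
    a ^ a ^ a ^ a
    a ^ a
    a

a ^ a ^ a ^ a

a + a: 1 tree
a ^ a ^ a ^ a: 5 trees
a ^ a: 1 tree
a: 1 tree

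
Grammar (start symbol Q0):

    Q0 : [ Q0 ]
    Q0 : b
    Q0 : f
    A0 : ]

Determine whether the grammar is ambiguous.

Only Q0 is reachable from Q0; ignoring the rest: L(Q0) is { openⁿ atom closeⁿ : n ≥ 0 }. The bracket depth fixes n, and the derivation is forced at every step.

Unambiguous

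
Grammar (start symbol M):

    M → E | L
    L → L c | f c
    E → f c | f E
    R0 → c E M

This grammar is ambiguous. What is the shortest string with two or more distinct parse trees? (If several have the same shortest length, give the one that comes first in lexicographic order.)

f c

length 2: f c has 2 parse trees

Two derivations of f c:
  M ⇒ E ⇒ f c
  M ⇒ L ⇒ f c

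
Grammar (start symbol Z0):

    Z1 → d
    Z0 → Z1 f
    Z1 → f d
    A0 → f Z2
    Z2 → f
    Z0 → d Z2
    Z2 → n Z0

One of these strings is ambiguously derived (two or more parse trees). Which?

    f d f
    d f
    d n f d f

d f

f d f: 1 tree
d f: 2 trees
d n f d f: 1 tree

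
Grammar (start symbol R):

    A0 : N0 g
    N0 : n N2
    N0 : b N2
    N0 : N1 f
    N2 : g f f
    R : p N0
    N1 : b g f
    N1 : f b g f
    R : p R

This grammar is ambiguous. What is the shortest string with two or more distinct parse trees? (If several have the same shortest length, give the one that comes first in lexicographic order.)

p b g f f

length 5: p b g f f has 2 parse trees

Two derivations of p b g f f:
  R ⇒ p N0 ⇒ p b N2 ⇒ p b g f f
  R ⇒ p N0 ⇒ p N1 f ⇒ p b g f f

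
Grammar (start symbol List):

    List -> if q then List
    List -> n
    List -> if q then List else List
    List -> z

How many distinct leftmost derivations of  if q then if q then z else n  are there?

Parse trees for if q then if q then z else n:
  [List if q then [List if q then [List z] else [List n]]]
  [List if q then [List if q then [List z]] else [List n]]

2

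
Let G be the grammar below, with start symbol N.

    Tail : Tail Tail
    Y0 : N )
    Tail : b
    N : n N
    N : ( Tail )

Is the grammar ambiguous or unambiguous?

Ambiguous

Witness: ( b b b )

Derivation 1: N ⇒ ( Tail ) ⇒ ( Tail Tail ) ⇒ ( Tail Tail Tail ) ⇒ ( b Tail Tail ) ⇒ ( b b Tail ) ⇒ ( b b b )
Derivation 2: N ⇒ ( Tail ) ⇒ ( Tail Tail ) ⇒ ( b Tail ) ⇒ ( b Tail Tail ) ⇒ ( b b Tail ) ⇒ ( b b b )

Two distinct leftmost derivations for the same string.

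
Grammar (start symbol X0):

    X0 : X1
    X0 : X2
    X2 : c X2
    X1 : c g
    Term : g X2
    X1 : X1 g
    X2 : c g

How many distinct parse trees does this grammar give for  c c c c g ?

Parse trees for c c c c g:
  [X0 [X2 c [X2 c [X2 c [X2 c g]]]]]

1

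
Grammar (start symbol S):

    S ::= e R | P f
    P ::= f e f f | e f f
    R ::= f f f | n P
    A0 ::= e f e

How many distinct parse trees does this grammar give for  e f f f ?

2

Parse trees for e f f f:
  [S e [R f f f]]
  [S [P e f f] f]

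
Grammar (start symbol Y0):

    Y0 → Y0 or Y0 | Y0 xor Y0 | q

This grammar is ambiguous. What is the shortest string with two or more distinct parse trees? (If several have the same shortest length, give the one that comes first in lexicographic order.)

length 1: no string has ≥2 trees
length 3: no string has ≥2 trees
length 5: q or q or q has 2 parse trees

Two derivations of q or q or q:
  Y0 ⇒ Y0 or Y0 ⇒ Y0 or Y0 or Y0 ⇒ q or Y0 or Y0 ⇒ q or q or Y0 ⇒ q or q or q
  Y0 ⇒ Y0 or Y0 ⇒ q or Y0 ⇒ q or Y0 or Y0 ⇒ q or q or Y0 ⇒ q or q or q

q or q or q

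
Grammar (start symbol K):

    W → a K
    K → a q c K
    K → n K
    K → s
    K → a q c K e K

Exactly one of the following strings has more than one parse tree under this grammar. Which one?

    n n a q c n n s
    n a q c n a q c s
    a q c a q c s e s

n n a q c n n s: 1 tree
n a q c n a q c s: 1 tree
a q c a q c s e s: 2 trees

a q c a q c s e s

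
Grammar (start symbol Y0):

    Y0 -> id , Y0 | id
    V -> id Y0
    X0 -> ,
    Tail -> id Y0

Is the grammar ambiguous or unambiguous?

Only Y0 is reachable from Y0; ignoring the rest: The reachable grammar is A → atom sep A | atom. Each atom is followed by either the separator (recurse) or end-of-string (stop) — no choice point.

Unambiguous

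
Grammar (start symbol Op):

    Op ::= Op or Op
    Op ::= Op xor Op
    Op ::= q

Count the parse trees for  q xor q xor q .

Parse trees for q xor q xor q:
  [Op [Op q] xor [Op [Op q] xor [Op q]]]
  [Op [Op [Op q] xor [Op q]] xor [Op q]]

2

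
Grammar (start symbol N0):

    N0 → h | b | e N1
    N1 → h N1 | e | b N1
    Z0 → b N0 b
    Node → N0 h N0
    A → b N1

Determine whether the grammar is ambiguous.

Unambiguous

(Z0, Node, A are unreachable from N0, so their rules don't affect L(N0).) The reachable rules are right-linear with at most one rule per (nonterminal, next-terminal) pair. Each input token forces the next rule, so parsing is deterministic.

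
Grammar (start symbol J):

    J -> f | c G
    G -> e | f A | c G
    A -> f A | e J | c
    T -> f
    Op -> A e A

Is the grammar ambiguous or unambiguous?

Only J, G, A are reachable from J; ignoring the rest: Each reachable nonterminal has at most one production per leading terminal, and all productions are right-linear; the derivation is determined token-by-token.

Unambiguous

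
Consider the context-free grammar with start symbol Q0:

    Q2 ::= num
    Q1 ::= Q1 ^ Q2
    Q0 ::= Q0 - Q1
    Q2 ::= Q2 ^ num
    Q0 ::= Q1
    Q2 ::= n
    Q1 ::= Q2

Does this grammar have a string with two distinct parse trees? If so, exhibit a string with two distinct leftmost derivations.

Witness: n ^ num

Derivation 1: Q0 ⇒ Q1 ⇒ Q1 ^ Q2 ⇒ Q2 ^ Q2 ⇒ n ^ Q2 ⇒ n ^ num
Derivation 2: Q0 ⇒ Q1 ⇒ Q2 ⇒ Q2 ^ num ⇒ n ^ num

Two distinct leftmost derivations for the same string.

Ambiguous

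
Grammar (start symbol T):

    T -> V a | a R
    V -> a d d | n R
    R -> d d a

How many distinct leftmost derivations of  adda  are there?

Parse trees for adda:
  [T [V a d d] a]
  [T a [R d d a]]

2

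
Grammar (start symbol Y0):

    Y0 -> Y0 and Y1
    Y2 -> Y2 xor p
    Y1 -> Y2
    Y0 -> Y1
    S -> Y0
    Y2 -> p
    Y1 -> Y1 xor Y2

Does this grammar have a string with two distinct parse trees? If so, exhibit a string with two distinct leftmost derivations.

Witness: p xor p

Derivation 1: Y0 ⇒ Y1 ⇒ Y2 ⇒ Y2 xor p ⇒ p xor p
Derivation 2: Y0 ⇒ Y1 ⇒ Y1 xor Y2 ⇒ Y2 xor Y2 ⇒ p xor Y2 ⇒ p xor p

Two distinct leftmost derivations for the same string.

Ambiguous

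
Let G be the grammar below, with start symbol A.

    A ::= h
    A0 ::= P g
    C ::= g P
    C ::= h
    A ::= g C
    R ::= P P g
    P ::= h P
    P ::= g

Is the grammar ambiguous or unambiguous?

(R, A0 are unreachable from A, so their rules don't affect L(A).) Restricted to the reachable nonterminals, every rule has the form A → t or A → t B, and no two rules for the same A share a first terminal. The grammar encodes a DFA — one run per string.

Unambiguous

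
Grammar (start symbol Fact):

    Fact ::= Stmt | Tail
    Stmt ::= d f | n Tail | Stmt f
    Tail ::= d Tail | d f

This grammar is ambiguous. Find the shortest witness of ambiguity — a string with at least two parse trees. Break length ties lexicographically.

length 2: d f has 2 parse trees

Two derivations of d f:
  Fact ⇒ Stmt ⇒ d f
  Fact ⇒ Tail ⇒ d f

d f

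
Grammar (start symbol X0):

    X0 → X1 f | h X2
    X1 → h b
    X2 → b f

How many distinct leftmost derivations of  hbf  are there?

2

Parse trees for hbf:
  [X0 [X1 h b] f]
  [X0 h [X2 b f]]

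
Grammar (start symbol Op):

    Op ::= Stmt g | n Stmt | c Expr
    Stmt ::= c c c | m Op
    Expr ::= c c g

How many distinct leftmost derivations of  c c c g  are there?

2

Parse trees for c c c g:
  [Op [Stmt c c c] g]
  [Op c [Expr c c g]]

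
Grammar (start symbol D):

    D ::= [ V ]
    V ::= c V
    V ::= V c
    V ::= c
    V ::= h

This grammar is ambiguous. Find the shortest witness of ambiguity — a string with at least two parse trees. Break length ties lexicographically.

[ c c ]

length 3: no string has ≥2 trees
length 4: [ c c ] has 2 parse trees

Two derivations of [ c c ]:
  D ⇒ [ V ] ⇒ [ c V ] ⇒ [ c c ]
  D ⇒ [ V ] ⇒ [ V c ] ⇒ [ c c ]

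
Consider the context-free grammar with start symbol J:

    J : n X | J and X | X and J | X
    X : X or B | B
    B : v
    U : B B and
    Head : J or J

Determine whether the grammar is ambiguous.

Witness: v and v

Derivation 1: J ⇒ J and X ⇒ X and X ⇒ B and X ⇒ v and X ⇒ v and B ⇒ v and v
Derivation 2: J ⇒ X and J ⇒ B and J ⇒ v and J ⇒ v and X ⇒ v and B ⇒ v and v

Two distinct leftmost derivations for the same string.

Ambiguous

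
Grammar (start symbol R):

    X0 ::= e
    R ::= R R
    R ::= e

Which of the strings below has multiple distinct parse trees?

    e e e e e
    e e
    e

e e e e e: 14 trees
e e: 1 tree
e: 1 tree

e e e e e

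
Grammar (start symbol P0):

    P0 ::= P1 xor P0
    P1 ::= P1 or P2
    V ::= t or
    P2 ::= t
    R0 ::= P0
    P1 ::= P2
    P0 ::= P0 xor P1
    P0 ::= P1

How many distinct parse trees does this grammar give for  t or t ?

Parse trees for t or t:
  [P0 [P1 [P1 [P2 t]] or [P2 t]]]

1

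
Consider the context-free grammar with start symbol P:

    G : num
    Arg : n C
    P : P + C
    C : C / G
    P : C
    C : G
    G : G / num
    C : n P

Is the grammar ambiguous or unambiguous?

Witness: num / num

Derivation 1: P ⇒ C ⇒ C / G ⇒ G / G ⇒ num / G ⇒ num / num
Derivation 2: P ⇒ C ⇒ G ⇒ G / num ⇒ num / num

Two distinct leftmost derivations for the same string.

Ambiguous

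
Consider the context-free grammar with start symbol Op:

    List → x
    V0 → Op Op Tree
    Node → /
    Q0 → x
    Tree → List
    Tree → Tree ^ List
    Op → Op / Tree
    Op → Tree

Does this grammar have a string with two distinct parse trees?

Unambiguous

Only Op, Tree, List are reachable from Op; ignoring the rest: The grammar is stratified — Op handles '/' (left-recursive), Tree handles '^', List atoms. Each operator has a fixed associativity and precedence level, so every string has one parse.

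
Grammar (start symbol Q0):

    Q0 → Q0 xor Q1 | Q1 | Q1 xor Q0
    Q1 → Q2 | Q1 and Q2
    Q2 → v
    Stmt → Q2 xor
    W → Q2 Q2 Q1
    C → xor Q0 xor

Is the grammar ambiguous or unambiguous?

Witness: v xor v

Derivation 1: Q0 ⇒ Q0 xor Q1 ⇒ Q1 xor Q1 ⇒ Q2 xor Q1 ⇒ v xor Q1 ⇒ v xor Q2 ⇒ v xor v
Derivation 2: Q0 ⇒ Q1 xor Q0 ⇒ Q2 xor Q0 ⇒ v xor Q0 ⇒ v xor Q1 ⇒ v xor Q2 ⇒ v xor v

Two distinct leftmost derivations for the same string.

Ambiguous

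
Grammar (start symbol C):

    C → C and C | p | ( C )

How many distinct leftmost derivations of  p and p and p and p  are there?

Parse trees for p and p and p and p:
  [C [C p] and [C [C p] and [C [C p] and [C p]]]]
  [C [C p] and [C [C [C p] and [C p]] and [C p]]]
  [C [C [C p] and [C p]] and [C [C p] and [C p]]]
  [C [C [C p] and [C [C p] and [C p]]] and [C p]]
  [C [C [C [C p] and [C p]] and [C p]] and [C p]]

5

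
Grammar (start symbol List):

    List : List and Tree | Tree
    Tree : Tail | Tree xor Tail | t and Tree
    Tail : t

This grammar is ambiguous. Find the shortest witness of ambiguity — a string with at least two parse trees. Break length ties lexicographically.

length 1: no string has ≥2 trees
length 3: t and t has 2 parse trees

Two derivations of t and t:
  List ⇒ List and Tree ⇒ Tree and Tree ⇒ Tail and Tree ⇒ t and Tree ⇒ t and Tail ⇒ t and t
  List ⇒ Tree ⇒ t and Tree ⇒ t and Tail ⇒ t and t

t and t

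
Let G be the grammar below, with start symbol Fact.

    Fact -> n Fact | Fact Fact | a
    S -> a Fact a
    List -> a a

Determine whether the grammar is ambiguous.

Ambiguous

Witness: a a a

Derivation 1: Fact ⇒ Fact Fact ⇒ Fact Fact Fact ⇒ a Fact Fact ⇒ a a Fact ⇒ a a a
Derivation 2: Fact ⇒ Fact Fact ⇒ a Fact ⇒ a Fact Fact ⇒ a a Fact ⇒ a a a

Two distinct leftmost derivations for the same string.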